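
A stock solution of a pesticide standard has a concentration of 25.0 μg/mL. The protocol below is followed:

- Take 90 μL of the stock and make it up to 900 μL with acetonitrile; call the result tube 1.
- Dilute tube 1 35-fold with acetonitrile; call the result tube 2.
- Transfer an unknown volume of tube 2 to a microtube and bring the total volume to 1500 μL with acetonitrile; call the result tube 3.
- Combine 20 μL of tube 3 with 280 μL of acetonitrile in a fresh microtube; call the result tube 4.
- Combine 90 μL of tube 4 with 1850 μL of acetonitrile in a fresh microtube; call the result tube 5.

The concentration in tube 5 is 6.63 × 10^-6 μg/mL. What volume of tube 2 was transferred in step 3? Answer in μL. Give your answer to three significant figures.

Step 1: 90 μL brought to 900 μL → factor 900/90 = 10
Step 2: 35-fold → factor 35
Step 3: v brought to 1500 μL → factor = 1500 μL/v
Step 4: 20 μL + 280 μL = 300 μL total → factor 300/20 = 15
Step 5: 90 μL + 1850 μL = 1940 μL total → factor 1940/90 = 21.556
Product of known-step factors = 1.1317 × 10^5
Overall factor = 25.0 μg/mL / (6.63 × 10^-6 μg/mL) = 3.7707 × 10^6
Step-3 factor = 3.7707 × 10^6 / 1.1317 × 10^5 = 33.32
v = 1500 μL / 33.32 = 45.0 μL

45.0 μL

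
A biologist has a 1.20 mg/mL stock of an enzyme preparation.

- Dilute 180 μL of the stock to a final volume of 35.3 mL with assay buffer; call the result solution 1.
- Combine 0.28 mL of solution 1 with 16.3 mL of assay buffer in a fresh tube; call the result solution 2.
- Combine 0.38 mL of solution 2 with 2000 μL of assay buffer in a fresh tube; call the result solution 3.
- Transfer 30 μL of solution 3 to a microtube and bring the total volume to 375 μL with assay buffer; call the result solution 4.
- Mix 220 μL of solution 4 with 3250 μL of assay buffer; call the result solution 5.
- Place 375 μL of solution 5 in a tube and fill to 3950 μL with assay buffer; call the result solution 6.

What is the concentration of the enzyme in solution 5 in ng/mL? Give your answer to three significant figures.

0.0837 ng/mL

Step 1: 180 μL brought to 35.3 mL → factor 35300/180 = 196.11
Step 2: 0.28 mL + 16.3 mL = 16.58 mL total → factor 16.58/0.28 = 59.214
Step 3: 0.38 mL + 2000 μL = 2.38 mL total → factor 2.38/0.38 = 6.2632
Step 4: 30 μL brought to 375 μL → factor 375/30 = 12.5
Step 5: 220 μL + 3250 μL = 3470 μL total → factor 3470/220 = 15.773
Dilution factor through solution 5 = 196.11 × 59.214 × 6.2632 × 12.5 × 15.773 = 1.434 × 10^7
[solution 5] = 1.20 mg/mL / 1.434 × 10^7 = 8.368 × 10^-8 mg/mL = 0.0837 ng/mL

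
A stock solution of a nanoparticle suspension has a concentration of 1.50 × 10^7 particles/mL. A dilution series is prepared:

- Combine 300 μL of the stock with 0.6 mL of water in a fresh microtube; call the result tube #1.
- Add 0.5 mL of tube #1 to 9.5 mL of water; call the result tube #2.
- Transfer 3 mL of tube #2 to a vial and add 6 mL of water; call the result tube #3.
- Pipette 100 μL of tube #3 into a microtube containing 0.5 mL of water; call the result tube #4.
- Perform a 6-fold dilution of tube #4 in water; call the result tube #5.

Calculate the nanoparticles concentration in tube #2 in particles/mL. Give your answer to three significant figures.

Step 1: 300 μL + 0.6 mL = 900 μL total → factor 900/300 = 3
Step 2: 0.5 mL + 9.5 mL = 10 mL total → factor 10/0.5 = 20
Dilution factor through tube #2 = 3 × 20 = 60
[tube #2] = 1.50 × 10^7 particles/mL / 60 = 2.50 × 10^5 particles/mL

2.50 × 10^5 particles/mL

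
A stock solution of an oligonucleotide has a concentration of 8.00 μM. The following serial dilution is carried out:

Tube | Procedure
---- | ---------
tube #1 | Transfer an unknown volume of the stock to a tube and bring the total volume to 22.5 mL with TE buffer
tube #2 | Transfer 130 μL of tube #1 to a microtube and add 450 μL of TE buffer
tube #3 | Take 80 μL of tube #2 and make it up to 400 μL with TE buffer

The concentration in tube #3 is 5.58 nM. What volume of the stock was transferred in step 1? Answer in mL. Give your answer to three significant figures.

0.350 mL

Step 1: v brought to 22.5 mL → factor = 22.5 mL/v
Step 2: 130 μL + 450 μL = 580 μL total → factor 580/130 = 4.4615
Step 3: 80 μL brought to 400 μL → factor 400/80 = 5
Product of known-step factors = 22.308
Overall factor = 8.00 μM / (5.58 nM) = 1433.7
Step-1 factor = 1433.7 / 22.308 = 64.269
v = 22.5 mL / 64.269 = 0.350 mL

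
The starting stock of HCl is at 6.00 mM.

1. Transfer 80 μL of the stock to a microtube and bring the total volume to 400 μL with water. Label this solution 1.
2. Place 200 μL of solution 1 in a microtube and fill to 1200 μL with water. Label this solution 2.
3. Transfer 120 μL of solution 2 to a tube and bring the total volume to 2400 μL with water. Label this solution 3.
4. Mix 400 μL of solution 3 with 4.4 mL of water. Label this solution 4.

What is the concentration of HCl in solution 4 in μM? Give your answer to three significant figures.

0.833 μM

Step 1: 80 μL brought to 400 μL → factor 400/80 = 5
Step 2: 200 μL brought to 1200 μL → factor 1200/200 = 6
Step 3: 120 μL brought to 2400 μL → factor 2400/120 = 20
Step 4: 400 μL + 4.4 mL = 4800 μL total → factor 4800/400 = 12
Overall dilution factor = 5 × 6 × 20 × 12 = 7200
Final = 6.00 mM / 7200 = 0.0008333 mM = 0.833 μM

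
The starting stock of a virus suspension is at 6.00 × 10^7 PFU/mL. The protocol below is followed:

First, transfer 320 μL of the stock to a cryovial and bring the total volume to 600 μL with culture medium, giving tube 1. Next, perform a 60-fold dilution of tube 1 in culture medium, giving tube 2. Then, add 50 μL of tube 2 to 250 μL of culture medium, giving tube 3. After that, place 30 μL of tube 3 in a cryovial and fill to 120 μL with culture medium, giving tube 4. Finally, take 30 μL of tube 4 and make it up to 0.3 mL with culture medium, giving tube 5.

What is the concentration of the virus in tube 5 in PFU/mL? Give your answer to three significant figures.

2.22 × 10^3 PFU/mL

Step 1: 320 μL brought to 600 μL → factor 600/320 = 1.875
Step 2: 60-fold → factor 60
Step 3: 50 μL + 250 μL = 300 μL total → factor 300/50 = 6
Step 4: 30 μL brought to 120 μL → factor 120/30 = 4
Step 5: 30 μL brought to 0.3 mL → factor 300/30 = 10
Overall dilution factor = 1.875 × 60 × 6 × 4 × 10 = 27000
Final = 6.00 × 10^7 PFU/mL / 27000 = 2.22 × 10^3 PFU/mL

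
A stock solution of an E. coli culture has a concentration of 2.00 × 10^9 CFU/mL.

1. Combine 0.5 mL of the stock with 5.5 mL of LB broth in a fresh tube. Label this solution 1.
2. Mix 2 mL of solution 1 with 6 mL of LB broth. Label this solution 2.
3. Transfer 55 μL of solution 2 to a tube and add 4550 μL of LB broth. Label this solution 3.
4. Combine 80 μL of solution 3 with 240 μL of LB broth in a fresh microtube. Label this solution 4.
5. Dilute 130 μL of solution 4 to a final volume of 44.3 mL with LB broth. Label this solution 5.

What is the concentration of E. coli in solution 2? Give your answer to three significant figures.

4.17 × 10^7 CFU/mL

Step 1: 0.5 mL + 5.5 mL = 6 mL total → factor 6/0.5 = 12
Step 2: 2 mL + 6 mL = 8 mL total → factor 8/2 = 4
Dilution factor through solution 2 = 12 × 4 = 48
[solution 2] = 2.00 × 10^9 CFU/mL / 48 = 4.17 × 10^7 CFU/mL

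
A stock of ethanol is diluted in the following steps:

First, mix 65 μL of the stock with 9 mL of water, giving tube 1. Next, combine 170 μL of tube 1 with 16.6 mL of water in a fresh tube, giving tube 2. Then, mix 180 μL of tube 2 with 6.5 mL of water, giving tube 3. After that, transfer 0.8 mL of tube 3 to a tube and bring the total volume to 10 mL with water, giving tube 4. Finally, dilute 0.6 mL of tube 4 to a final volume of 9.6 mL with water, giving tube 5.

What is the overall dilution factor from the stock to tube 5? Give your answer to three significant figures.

Step 1: 65 μL + 9 mL = 9065 μL total → factor 9065/65 = 139.46
Step 2: 170 μL + 16.6 mL = 16770 μL total → factor 16770/170 = 98.647
Step 3: 180 μL + 6.5 mL = 6680 μL total → factor 6680/180 = 37.111
Step 4: 0.8 mL brought to 10 mL → factor 10/0.8 = 12.5
Step 5: 0.6 mL brought to 9.6 mL → factor 9.6/0.6 = 16
Overall dilution factor = 139.46 × 98.647 × 37.111 × 12.5 × 16 = 1.0211 × 10^8

1.02 × 10^8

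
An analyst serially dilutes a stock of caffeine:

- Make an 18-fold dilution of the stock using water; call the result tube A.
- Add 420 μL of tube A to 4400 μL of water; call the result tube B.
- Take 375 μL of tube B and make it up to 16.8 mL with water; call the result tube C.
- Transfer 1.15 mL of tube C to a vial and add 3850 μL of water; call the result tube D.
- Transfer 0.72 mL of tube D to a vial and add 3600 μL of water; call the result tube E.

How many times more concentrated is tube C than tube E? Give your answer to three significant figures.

Step 1: 18-fold → factor 18
Step 2: 420 μL + 4400 μL = 4820 μL total → factor 4820/420 = 11.476
Step 3: 375 μL brought to 16.8 mL → factor 16800/375 = 44.8
Step 4: 1.15 mL + 3850 μL = 5 mL total → factor 5/1.15 = 4.3478
Step 5: 0.72 mL + 3600 μL = 4.32 mL total → factor 4.32/0.72 = 6
Dilution factor to tube C = 9254.4; to tube E = 2.4142 × 10^5
[tube C]/[tube E] = (factor to tube E)/(factor to tube C) = 2.4142 × 10^5/9254.4 = 26.1

26.1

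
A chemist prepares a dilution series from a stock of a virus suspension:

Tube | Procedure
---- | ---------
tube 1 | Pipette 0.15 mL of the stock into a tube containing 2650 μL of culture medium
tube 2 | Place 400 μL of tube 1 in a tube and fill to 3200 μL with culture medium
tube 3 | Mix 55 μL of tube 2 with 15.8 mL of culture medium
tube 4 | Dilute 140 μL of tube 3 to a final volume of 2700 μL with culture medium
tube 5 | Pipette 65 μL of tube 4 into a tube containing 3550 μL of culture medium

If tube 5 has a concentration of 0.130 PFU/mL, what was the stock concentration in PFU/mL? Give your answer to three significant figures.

6.00 × 10^6 PFU/mL

Step 1: 0.15 mL + 2650 μL = 2.8 mL total → factor 2.8/0.15 = 18.667
Step 2: 400 μL brought to 3200 μL → factor 3200/400 = 8
Step 3: 55 μL + 15.8 mL = 15855 μL total → factor 15855/55 = 288.27
Step 4: 140 μL brought to 2700 μL → factor 2700/140 = 19.286
Step 5: 65 μL + 3550 μL = 3615 μL total → factor 3615/65 = 55.615
Overall dilution factor = 18.667 × 8 × 288.27 × 19.286 × 55.615 = 4.6173 × 10^7
Stock = 0.130 PFU/mL × 4.6173 × 10^7 = 6.00 × 10^6 PFU/mL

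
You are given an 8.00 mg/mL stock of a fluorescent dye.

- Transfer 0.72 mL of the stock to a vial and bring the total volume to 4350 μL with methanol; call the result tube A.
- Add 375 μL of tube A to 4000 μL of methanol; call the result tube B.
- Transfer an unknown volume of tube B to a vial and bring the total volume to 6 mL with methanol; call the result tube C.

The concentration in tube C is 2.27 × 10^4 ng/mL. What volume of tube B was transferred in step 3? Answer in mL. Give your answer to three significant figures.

Step 1: 0.72 mL brought to 4350 μL → factor 4.35/0.72 = 6.0417
Step 2: 375 μL + 4000 μL = 4375 μL total → factor 4375/375 = 11.667
Step 3: v brought to 6 mL → factor = 6 mL/v
Product of known-step factors = 70.486
Overall factor = 8.00 mg/mL / (2.27 × 10^4 ng/mL) = 352.42
Step-3 factor = 352.42 / 70.486 = 4.9999
v = 6 mL / 4.9999 = 1.20 mL

1.20 mL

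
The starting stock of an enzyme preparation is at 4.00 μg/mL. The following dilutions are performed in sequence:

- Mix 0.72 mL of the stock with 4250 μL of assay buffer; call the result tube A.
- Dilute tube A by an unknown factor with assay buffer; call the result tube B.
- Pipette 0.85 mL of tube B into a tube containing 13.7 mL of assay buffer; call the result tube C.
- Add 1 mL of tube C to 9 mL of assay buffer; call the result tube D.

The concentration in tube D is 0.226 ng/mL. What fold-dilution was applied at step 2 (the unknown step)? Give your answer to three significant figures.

Step 1: 0.72 mL + 4250 μL = 4.97 mL total → factor 4.97/0.72 = 6.9028
Step 2: unknown factor x
Step 3: 0.85 mL + 13.7 mL = 14.55 mL total → factor 14.55/0.85 = 17.118
Step 4: 1 mL + 9 mL = 10 mL total → factor 10/1 = 10
Product of known-step factors = 1181.6
Overall factor = 4.00 μg/mL / (0.226 ng/mL) = 17699
x = 17699 / 1181.6 = 15.0

15.0-fold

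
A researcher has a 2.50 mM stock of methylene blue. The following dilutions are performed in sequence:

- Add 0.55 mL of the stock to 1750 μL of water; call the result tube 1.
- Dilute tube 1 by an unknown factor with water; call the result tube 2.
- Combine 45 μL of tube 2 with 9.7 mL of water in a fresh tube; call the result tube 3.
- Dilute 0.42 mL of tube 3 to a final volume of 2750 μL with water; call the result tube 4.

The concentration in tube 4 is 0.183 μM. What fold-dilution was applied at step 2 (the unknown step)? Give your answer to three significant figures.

Step 1: 0.55 mL + 1750 μL = 2.3 mL total → factor 2.3/0.55 = 4.1818
Step 2: unknown factor x
Step 3: 45 μL + 9.7 mL = 9745 μL total → factor 9745/45 = 216.56
Step 4: 0.42 mL brought to 2750 μL → factor 2.75/0.42 = 6.5476
Product of known-step factors = 5929.5
Overall factor = 2.50 mM / (0.183 μM) = 13661
x = 13661 / 5929.5 = 2.30

2.30-fold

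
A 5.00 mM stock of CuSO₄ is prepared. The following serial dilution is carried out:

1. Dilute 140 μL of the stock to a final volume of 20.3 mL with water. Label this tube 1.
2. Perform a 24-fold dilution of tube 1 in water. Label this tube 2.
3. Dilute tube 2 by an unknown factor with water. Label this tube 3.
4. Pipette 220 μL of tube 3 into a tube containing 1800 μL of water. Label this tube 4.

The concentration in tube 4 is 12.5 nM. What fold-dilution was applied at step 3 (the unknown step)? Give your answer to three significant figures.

Step 1: 140 μL brought to 20.3 mL → factor 20300/140 = 145
Step 2: 24-fold → factor 24
Step 3: unknown factor x
Step 4: 220 μL + 1800 μL = 2020 μL total → factor 2020/220 = 9.1818
Product of known-step factors = 31953
Overall factor = 5.00 mM / (12.5 nM) = 4 × 10^5
x = 4 × 10^5 / 31953 = 12.5

12.5-fold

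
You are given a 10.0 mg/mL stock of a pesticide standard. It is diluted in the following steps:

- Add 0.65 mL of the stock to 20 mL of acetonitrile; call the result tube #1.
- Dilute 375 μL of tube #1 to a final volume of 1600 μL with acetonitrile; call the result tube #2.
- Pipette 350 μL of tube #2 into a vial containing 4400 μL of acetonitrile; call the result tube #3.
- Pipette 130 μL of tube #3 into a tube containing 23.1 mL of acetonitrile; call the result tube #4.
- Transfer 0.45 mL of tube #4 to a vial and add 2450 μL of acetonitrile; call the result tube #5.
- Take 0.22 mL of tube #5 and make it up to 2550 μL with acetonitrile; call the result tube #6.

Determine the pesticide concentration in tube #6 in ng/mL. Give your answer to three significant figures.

0.407 ng/mL

Step 1: 0.65 mL + 20 mL = 20.65 mL total → factor 20.65/0.65 = 31.769
Step 2: 375 μL brought to 1600 μL → factor 1600/375 = 4.2667
Step 3: 350 μL + 4400 μL = 4750 μL total → factor 4750/350 = 13.571
Step 4: 130 μL + 23.1 mL = 23230 μL total → factor 23230/130 = 178.69
Step 5: 0.45 mL + 2450 μL = 2.9 mL total → factor 2.9/0.45 = 6.4444
Step 6: 0.22 mL brought to 2550 μL → factor 2.55/0.22 = 11.591
Overall dilution factor = 31.769 × 4.2667 × 13.571 × 178.69 × 6.4444 × 11.591 = 2.4554 × 10^7
Final = 10.0 mg/mL / 2.4554 × 10^7 = 4.073 × 10^-7 mg/mL = 0.407 ng/mL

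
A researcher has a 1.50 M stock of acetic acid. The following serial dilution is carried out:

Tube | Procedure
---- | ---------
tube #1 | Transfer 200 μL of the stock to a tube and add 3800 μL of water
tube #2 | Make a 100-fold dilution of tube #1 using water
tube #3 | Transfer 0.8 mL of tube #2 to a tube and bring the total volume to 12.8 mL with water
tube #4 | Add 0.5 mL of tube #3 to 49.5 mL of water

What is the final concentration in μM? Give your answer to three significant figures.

Step 1: 200 μL + 3800 μL = 4000 μL total → factor 4000/200 = 20
Step 2: 100-fold → factor 100
Step 3: 0.8 mL brought to 12.8 mL → factor 12.8/0.8 = 16
Step 4: 0.5 mL + 49.5 mL = 50 mL total → factor 50/0.5 = 100
Overall dilution factor = 20 × 100 × 16 × 100 = 3.2 × 10^6
Final = 1.50 M / 3.2 × 10^6 = 4.688 × 10^-7 M = 0.469 μM

0.469 μM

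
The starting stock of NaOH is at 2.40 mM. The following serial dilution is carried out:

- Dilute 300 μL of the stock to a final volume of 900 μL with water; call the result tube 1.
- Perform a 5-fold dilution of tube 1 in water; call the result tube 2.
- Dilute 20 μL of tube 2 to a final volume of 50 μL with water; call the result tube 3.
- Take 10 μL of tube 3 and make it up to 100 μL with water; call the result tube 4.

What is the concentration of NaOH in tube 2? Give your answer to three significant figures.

Step 1: 300 μL brought to 900 μL → factor 900/300 = 3
Step 2: 5-fold → factor 5
Dilution factor through tube 2 = 3 × 5 = 15
[tube 2] = 2.40 mM / 15 = 0.160 mM

0.160 mM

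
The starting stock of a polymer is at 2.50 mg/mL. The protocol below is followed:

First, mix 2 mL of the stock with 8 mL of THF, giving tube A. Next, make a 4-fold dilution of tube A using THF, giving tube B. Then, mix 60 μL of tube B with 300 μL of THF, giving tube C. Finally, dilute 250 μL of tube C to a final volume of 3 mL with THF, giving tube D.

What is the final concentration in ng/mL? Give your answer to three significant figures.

Step 1: 2 mL + 8 mL = 10 mL total → factor 10/2 = 5
Step 2: 4-fold → factor 4
Step 3: 60 μL + 300 μL = 360 μL total → factor 360/60 = 6
Step 4: 250 μL brought to 3 mL → factor 3000/250 = 12
Overall dilution factor = 5 × 4 × 6 × 12 = 1440
Final = 2.50 mg/mL / 1440 = 0.001736 mg/mL = 1.74 × 10^3 ng/mL

1.74 × 10^3 ng/mL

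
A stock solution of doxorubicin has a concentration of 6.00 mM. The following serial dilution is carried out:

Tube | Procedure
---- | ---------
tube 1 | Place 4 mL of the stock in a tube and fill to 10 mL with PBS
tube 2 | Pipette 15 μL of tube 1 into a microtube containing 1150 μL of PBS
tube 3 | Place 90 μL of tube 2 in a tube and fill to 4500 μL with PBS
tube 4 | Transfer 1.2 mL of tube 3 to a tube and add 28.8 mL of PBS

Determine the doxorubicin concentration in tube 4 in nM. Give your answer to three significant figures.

24.7 nM

Step 1: 4 mL brought to 10 mL → factor 10/4 = 2.5
Step 2: 15 μL + 1150 μL = 1165 μL total → factor 1165/15 = 77.667
Step 3: 90 μL brought to 4500 μL → factor 4500/90 = 50
Step 4: 1.2 mL + 28.8 mL = 30 mL total → factor 30/1.2 = 25
Overall dilution factor = 2.5 × 77.667 × 50 × 25 = 2.4271 × 10^5
Final = 6.00 mM / 2.4271 × 10^5 = 2.472 × 10^-5 mM = 24.7 nM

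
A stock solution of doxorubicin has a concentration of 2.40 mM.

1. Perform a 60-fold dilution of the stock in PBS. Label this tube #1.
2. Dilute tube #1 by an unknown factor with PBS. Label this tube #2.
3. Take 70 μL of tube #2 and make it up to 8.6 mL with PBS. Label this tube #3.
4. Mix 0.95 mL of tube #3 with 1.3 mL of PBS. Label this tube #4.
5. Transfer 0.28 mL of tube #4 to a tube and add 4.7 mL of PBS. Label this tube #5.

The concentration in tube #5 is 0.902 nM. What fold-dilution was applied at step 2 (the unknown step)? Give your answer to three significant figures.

Step 1: 60-fold → factor 60
Step 2: unknown factor x
Step 3: 70 μL brought to 8.6 mL → factor 8600/70 = 122.86
Step 4: 0.95 mL + 1.3 mL = 2.25 mL total → factor 2.25/0.95 = 2.3684
Step 5: 0.28 mL + 4.7 mL = 4.98 mL total → factor 4.98/0.28 = 17.786
Product of known-step factors = 3.1051 × 10^5
Overall factor = 2.40 mM / (0.902 nM) = 2.6608 × 10^6
x = 2.6608 × 10^6 / 3.1051 × 10^5 = 8.57

8.57-fold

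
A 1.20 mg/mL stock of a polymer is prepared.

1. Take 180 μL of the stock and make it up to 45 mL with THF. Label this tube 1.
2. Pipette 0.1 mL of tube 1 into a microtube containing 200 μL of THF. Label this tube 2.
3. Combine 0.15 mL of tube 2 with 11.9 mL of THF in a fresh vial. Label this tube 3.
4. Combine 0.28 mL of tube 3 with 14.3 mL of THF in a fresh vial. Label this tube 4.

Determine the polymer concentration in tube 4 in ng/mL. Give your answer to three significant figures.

0.382 ng/mL

Step 1: 180 μL brought to 45 mL → factor 45000/180 = 250
Step 2: 0.1 mL + 200 μL = 0.3 mL total → factor 0.3/0.1 = 3
Step 3: 0.15 mL + 11.9 mL = 12.05 mL total → factor 12.05/0.15 = 80.333
Step 4: 0.28 mL + 14.3 mL = 14.58 mL total → factor 14.58/0.28 = 52.071
Overall dilution factor = 250 × 3 × 80.333 × 52.071 = 3.1373 × 10^6
Final = 1.20 mg/mL / 3.1373 × 10^6 = 3.825 × 10^-7 mg/mL = 0.382 ng/mL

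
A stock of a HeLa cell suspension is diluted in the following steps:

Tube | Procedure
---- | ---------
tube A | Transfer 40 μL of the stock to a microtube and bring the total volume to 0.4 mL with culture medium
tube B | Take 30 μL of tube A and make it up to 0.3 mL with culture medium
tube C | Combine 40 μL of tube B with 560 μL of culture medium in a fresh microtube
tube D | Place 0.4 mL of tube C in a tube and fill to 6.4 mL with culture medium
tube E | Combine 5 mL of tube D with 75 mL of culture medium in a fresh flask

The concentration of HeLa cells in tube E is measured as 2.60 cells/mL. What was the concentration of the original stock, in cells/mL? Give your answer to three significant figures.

9.98 × 10^5 cells/mL

Step 1: 40 μL brought to 0.4 mL → factor 400/40 = 10
Step 2: 30 μL brought to 0.3 mL → factor 300/30 = 10
Step 3: 40 μL + 560 μL = 600 μL total → factor 600/40 = 15
Step 4: 0.4 mL brought to 6.4 mL → factor 6.4/0.4 = 16
Step 5: 5 mL + 75 mL = 80 mL total → factor 80/5 = 16
Overall dilution factor = 10 × 10 × 15 × 16 × 16 = 3.84 × 10^5
Stock = 2.60 cells/mL × 3.84 × 10^5 = 9.98 × 10^5 cells/mL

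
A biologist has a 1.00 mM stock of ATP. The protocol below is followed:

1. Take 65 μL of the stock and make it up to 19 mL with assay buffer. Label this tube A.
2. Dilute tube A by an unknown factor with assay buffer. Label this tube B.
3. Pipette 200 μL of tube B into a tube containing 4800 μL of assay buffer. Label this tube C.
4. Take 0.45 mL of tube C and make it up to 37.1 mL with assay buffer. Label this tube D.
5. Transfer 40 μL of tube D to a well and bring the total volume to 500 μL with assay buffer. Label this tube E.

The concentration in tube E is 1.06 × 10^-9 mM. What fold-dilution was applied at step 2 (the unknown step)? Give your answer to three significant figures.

Step 1: 65 μL brought to 19 mL → factor 19000/65 = 292.31
Step 2: unknown factor x
Step 3: 200 μL + 4800 μL = 5000 μL total → factor 5000/200 = 25
Step 4: 0.45 mL brought to 37.1 mL → factor 37.1/0.45 = 82.444
Step 5: 40 μL brought to 500 μL → factor 500/40 = 12.5
Product of known-step factors = 7.531 × 10^6
Overall factor = 1.00 mM / (1.06 × 10^-9 mM) = 9.434 × 10^8
x = 9.434 × 10^8 / 7.531 × 10^6 = 125

125-fold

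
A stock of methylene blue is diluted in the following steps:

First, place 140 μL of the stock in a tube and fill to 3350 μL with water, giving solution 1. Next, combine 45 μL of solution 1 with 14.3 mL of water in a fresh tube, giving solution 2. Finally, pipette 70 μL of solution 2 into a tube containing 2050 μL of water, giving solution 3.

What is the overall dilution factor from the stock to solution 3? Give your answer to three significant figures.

Step 1: 140 μL brought to 3350 μL → factor 3350/140 = 23.929
Step 2: 45 μL + 14.3 mL = 14345 μL total → factor 14345/45 = 318.78
Step 3: 70 μL + 2050 μL = 2120 μL total → factor 2120/70 = 30.286
Overall dilution factor = 23.929 × 318.78 × 30.286 = 2.3102 × 10^5

2.31 × 10^5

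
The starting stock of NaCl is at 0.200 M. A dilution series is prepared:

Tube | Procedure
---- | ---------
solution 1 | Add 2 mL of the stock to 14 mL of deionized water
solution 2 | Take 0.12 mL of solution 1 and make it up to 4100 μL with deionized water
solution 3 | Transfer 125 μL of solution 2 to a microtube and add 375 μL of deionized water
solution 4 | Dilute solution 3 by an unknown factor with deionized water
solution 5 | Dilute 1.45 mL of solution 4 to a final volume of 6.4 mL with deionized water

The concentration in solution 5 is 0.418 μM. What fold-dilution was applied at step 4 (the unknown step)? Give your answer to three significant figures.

Step 1: 2 mL + 14 mL = 16 mL total → factor 16/2 = 8
Step 2: 0.12 mL brought to 4100 μL → factor 4.1/0.12 = 34.167
Step 3: 125 μL + 375 μL = 500 μL total → factor 500/125 = 4
Step 4: unknown factor x
Step 5: 1.45 mL brought to 6.4 mL → factor 6.4/1.45 = 4.4138
Product of known-step factors = 4825.7
Overall factor = 0.200 M / (0.418 μM) = 4.7847 × 10^5
x = 4.7847 × 10^5 / 4825.7 = 99.1

99.1-fold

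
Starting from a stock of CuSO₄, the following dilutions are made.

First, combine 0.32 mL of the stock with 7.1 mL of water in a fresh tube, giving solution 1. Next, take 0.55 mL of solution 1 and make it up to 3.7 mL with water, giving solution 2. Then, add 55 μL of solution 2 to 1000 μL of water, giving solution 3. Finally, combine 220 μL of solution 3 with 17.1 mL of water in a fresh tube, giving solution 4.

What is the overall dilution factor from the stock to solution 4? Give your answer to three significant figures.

Step 1: 0.32 mL + 7.1 mL = 7.42 mL total → factor 7.42/0.32 = 23.188
Step 2: 0.55 mL brought to 3.7 mL → factor 3.7/0.55 = 6.7273
Step 3: 55 μL + 1000 μL = 1055 μL total → factor 1055/55 = 19.182
Step 4: 220 μL + 17.1 mL = 17320 μL total → factor 17320/220 = 78.727
Overall dilution factor = 23.188 × 6.7273 × 19.182 × 78.727 = 2.3556 × 10^5

2.36 × 10^5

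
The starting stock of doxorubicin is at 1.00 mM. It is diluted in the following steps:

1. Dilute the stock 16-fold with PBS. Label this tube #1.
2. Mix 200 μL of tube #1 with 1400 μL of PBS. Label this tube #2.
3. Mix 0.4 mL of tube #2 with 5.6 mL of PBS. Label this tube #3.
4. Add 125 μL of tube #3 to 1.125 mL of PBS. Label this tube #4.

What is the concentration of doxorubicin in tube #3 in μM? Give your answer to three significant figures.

Step 1: 16-fold → factor 16
Step 2: 200 μL + 1400 μL = 1600 μL total → factor 1600/200 = 8
Step 3: 0.4 mL + 5.6 mL = 6 mL total → factor 6/0.4 = 15
Dilution factor through tube #3 = 16 × 8 × 15 = 1920
[tube #3] = 1.00 mM / 1920 = 0.0005208 mM = 0.521 μM

0.521 μM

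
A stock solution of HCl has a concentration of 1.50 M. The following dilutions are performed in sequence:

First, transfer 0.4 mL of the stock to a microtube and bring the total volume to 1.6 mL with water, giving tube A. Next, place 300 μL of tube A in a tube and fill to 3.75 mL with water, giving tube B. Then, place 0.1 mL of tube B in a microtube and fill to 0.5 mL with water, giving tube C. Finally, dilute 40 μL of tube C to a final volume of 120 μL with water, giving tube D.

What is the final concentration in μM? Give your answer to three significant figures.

Step 1: 0.4 mL brought to 1.6 mL → factor 1.6/0.4 = 4
Step 2: 300 μL brought to 3.75 mL → factor 3750/300 = 12.5
Step 3: 0.1 mL brought to 0.5 mL → factor 0.5/0.1 = 5
Step 4: 40 μL brought to 120 μL → factor 120/40 = 3
Overall dilution factor = 4 × 12.5 × 5 × 3 = 750
Final = 1.50 M / 750 = 0.002000 M = 2.00 × 10^3 μM

2.00 × 10^3 μM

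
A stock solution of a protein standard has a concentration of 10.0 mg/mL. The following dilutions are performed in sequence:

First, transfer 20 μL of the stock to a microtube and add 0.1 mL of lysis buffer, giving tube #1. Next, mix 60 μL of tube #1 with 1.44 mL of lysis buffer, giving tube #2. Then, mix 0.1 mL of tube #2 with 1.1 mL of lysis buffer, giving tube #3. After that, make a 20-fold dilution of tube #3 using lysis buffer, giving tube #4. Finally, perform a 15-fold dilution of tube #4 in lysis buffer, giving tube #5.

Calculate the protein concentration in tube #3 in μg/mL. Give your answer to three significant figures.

Step 1: 20 μL + 0.1 mL = 120 μL total → factor 120/20 = 6
Step 2: 60 μL + 1.44 mL = 1500 μL total → factor 1500/60 = 25
Step 3: 0.1 mL + 1.1 mL = 1.2 mL total → factor 1.2/0.1 = 12
Dilution factor through tube #3 = 6 × 25 × 12 = 1800
[tube #3] = 10.0 mg/mL / 1800 = 0.005556 mg/mL = 5.56 μg/mL

5.56 μg/mL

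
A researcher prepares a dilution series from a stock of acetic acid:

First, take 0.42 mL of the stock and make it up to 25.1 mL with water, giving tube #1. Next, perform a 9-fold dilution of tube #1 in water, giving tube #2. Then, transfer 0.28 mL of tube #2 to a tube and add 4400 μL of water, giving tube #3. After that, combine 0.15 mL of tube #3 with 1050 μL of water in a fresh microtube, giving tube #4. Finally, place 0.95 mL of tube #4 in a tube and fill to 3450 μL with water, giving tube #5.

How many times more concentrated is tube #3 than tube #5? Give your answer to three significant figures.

Step 1: 0.42 mL brought to 25.1 mL → factor 25.1/0.42 = 59.762
Step 2: 9-fold → factor 9
Step 3: 0.28 mL + 4400 μL = 4.68 mL total → factor 4.68/0.28 = 16.714
Step 4: 0.15 mL + 1050 μL = 1.2 mL total → factor 1.2/0.15 = 8
Step 5: 0.95 mL brought to 3450 μL → factor 3.45/0.95 = 3.6316
Dilution factor to tube #3 = 8989.9; to tube #5 = 2.6118 × 10^5
[tube #3]/[tube #5] = (factor to tube #5)/(factor to tube #3) = 2.6118 × 10^5/8989.9 = 29.1

29.1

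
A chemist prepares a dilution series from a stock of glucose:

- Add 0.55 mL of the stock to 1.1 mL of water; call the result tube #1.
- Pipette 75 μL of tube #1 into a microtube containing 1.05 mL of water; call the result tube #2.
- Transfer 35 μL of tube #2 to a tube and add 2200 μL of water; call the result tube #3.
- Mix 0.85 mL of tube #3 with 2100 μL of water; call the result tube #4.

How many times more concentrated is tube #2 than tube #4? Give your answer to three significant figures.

222

Step 1: 0.55 mL + 1.1 mL = 1.65 mL total → factor 1.65/0.55 = 3
Step 2: 75 μL + 1.05 mL = 1125 μL total → factor 1125/75 = 15
Step 3: 35 μL + 2200 μL = 2235 μL total → factor 2235/35 = 63.857
Step 4: 0.85 mL + 2100 μL = 2.95 mL total → factor 2.95/0.85 = 3.4706
Dilution factor to tube #2 = 45; to tube #4 = 9973
[tube #2]/[tube #4] = (factor to tube #4)/(factor to tube #2) = 9973/45 = 222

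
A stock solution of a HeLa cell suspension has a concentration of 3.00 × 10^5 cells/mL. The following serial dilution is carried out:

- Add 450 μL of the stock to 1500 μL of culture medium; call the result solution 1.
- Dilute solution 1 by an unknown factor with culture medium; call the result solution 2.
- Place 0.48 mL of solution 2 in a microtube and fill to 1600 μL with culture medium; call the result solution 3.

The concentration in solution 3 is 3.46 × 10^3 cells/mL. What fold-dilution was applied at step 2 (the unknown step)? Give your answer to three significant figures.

Step 1: 450 μL + 1500 μL = 1950 μL total → factor 1950/450 = 4.3333
Step 2: unknown factor x
Step 3: 0.48 mL brought to 1600 μL → factor 1.6/0.48 = 3.3333
Product of known-step factors = 14.444
Overall factor = 3.00 × 10^5 cells/mL / (3.46 × 10^3 cells/mL) = 86.705
x = 86.705 / 14.444 = 6.00

6.00-fold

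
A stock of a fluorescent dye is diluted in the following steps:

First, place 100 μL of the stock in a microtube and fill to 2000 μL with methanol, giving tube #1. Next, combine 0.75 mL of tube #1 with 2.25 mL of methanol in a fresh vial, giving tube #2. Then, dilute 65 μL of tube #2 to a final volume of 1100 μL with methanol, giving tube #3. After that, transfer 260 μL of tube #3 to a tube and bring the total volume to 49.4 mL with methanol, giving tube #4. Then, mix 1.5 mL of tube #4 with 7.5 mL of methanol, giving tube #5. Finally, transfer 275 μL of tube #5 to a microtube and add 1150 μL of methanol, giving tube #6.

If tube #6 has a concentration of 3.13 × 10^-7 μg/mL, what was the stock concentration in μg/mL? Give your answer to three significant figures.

2.50 μg/mL

Step 1: 100 μL brought to 2000 μL → factor 2000/100 = 20
Step 2: 0.75 mL + 2.25 mL = 3 mL total → factor 3/0.75 = 4
Step 3: 65 μL brought to 1100 μL → factor 1100/65 = 16.923
Step 4: 260 μL brought to 49.4 mL → factor 49400/260 = 190
Step 5: 1.5 mL + 7.5 mL = 9 mL total → factor 9/1.5 = 6
Step 6: 275 μL + 1150 μL = 1425 μL total → factor 1425/275 = 5.1818
Overall dilution factor = 20 × 4 × 16.923 × 190 × 6 × 5.1818 = 7.9975 × 10^6
Stock = 3.13 × 10^-7 μg/mL × 7.9975 × 10^6 = 2.50 μg/mL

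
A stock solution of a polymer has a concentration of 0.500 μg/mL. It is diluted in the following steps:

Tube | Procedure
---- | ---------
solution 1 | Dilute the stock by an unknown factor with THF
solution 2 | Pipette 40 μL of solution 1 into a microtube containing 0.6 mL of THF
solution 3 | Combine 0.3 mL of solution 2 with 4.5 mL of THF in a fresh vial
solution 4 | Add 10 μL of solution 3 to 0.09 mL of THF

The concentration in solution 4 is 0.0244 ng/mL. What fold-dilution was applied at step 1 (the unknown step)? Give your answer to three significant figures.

8.00-fold

Step 1: unknown factor x
Step 2: 40 μL + 0.6 mL = 640 μL total → factor 640/40 = 16
Step 3: 0.3 mL + 4.5 mL = 4.8 mL total → factor 4.8/0.3 = 16
Step 4: 10 μL + 0.09 mL = 100 μL total → factor 100/10 = 10
Product of known-step factors = 2560
Overall factor = 0.500 μg/mL / (0.0244 ng/mL) = 20492
x = 20492 / 2560 = 8.00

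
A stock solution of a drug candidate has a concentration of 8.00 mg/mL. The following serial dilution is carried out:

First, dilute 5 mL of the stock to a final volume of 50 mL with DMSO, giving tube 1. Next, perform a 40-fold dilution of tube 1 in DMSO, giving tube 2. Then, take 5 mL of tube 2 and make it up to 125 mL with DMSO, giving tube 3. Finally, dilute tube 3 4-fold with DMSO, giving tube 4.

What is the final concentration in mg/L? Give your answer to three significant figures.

Step 1: 5 mL brought to 50 mL → factor 50/5 = 10
Step 2: 40-fold → factor 40
Step 3: 5 mL brought to 125 mL → factor 125/5 = 25
Step 4: 4-fold → factor 4
Overall dilution factor = 10 × 40 × 25 × 4 = 40000
Final = 8.00 mg/mL / 40000 = 0.0002000 mg/mL = 0.200 mg/L

0.200 mg/L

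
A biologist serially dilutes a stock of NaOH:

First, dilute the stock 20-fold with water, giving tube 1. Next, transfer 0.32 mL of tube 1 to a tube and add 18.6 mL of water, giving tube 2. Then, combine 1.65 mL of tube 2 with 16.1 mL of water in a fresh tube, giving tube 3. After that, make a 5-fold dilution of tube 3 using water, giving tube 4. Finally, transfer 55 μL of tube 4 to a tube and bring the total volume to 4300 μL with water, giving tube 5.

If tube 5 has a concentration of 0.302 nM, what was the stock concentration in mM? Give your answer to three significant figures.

1.50 mM

Step 1: 20-fold → factor 20
Step 2: 0.32 mL + 18.6 mL = 18.92 mL total → factor 18.92/0.32 = 59.125
Step 3: 1.65 mL + 16.1 mL = 17.75 mL total → factor 17.75/1.65 = 10.758
Step 4: 5-fold → factor 5
Step 5: 55 μL brought to 4300 μL → factor 4300/55 = 78.182
Overall dilution factor = 20 × 59.125 × 10.758 × 5 × 78.182 = 4.9727 × 10^6
Stock = 0.302 nM × 4.9727 × 10^6 = 1.502 × 10^6 nM = 1.50 mM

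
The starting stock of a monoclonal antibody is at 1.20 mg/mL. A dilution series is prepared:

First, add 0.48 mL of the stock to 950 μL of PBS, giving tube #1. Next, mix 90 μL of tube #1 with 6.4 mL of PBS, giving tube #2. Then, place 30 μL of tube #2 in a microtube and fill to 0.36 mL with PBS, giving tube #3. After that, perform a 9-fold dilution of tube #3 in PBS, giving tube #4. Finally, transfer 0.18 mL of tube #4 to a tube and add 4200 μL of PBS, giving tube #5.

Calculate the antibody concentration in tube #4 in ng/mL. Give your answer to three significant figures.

Step 1: 0.48 mL + 950 μL = 1.43 mL total → factor 1.43/0.48 = 2.9792
Step 2: 90 μL + 6.4 mL = 6490 μL total → factor 6490/90 = 72.111
Step 3: 30 μL brought to 0.36 mL → factor 360/30 = 12
Step 4: 9-fold → factor 9
Dilution factor through tube #4 = 2.9792 × 72.111 × 12 × 9 = 23202
[tube #4] = 1.20 mg/mL / 23202 = 5.172 × 10^-5 mg/mL = 51.7 ng/mL

51.7 ng/mL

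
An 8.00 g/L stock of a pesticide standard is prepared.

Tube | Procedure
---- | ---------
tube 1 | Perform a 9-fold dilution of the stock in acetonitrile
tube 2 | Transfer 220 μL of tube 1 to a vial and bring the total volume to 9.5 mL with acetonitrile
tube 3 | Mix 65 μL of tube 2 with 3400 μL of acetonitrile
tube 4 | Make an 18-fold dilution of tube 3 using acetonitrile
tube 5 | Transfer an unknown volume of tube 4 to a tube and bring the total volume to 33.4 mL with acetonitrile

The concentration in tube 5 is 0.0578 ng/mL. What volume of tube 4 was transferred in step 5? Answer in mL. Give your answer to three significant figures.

Step 1: 9-fold → factor 9
Step 2: 220 μL brought to 9.5 mL → factor 9500/220 = 43.182
Step 3: 65 μL + 3400 μL = 3465 μL total → factor 3465/65 = 53.308
Step 4: 18-fold → factor 18
Step 5: v brought to 33.4 mL → factor = 33.4 mL/v
Product of known-step factors = 3.7291 × 10^5
Overall factor = 8.00 g/L / (0.0578 ng/mL) = 1.3841 × 10^8
Step-5 factor = 1.3841 × 10^8 / 3.7291 × 10^5 = 371.16
v = 33.4 mL / 371.16 = 0.0900 mL

0.0900 mL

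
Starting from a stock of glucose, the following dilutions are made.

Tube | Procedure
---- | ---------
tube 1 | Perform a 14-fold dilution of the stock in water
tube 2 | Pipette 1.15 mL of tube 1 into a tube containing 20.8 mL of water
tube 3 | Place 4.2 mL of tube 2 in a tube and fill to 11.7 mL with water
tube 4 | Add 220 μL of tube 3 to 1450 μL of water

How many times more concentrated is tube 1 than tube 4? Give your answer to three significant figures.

404

Step 1: 14-fold → factor 14
Step 2: 1.15 mL + 20.8 mL = 21.95 mL total → factor 21.95/1.15 = 19.087
Step 3: 4.2 mL brought to 11.7 mL → factor 11.7/4.2 = 2.7857
Step 4: 220 μL + 1450 μL = 1670 μL total → factor 1670/220 = 7.5909
Dilution factor to tube 1 = 14; to tube 4 = 5650.6
[tube 1]/[tube 4] = (factor to tube 4)/(factor to tube 1) = 5650.6/14 = 404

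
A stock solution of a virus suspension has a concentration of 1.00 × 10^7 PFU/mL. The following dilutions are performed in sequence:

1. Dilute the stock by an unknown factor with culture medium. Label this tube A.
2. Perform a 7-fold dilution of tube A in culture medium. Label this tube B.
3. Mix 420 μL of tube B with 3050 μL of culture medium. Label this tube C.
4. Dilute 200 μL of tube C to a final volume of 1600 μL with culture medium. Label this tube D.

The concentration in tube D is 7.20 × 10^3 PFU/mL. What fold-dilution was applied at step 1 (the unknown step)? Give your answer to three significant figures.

3.00-fold

Step 1: unknown factor x
Step 2: 7-fold → factor 7
Step 3: 420 μL + 3050 μL = 3470 μL total → factor 3470/420 = 8.2619
Step 4: 200 μL brought to 1600 μL → factor 1600/200 = 8
Product of known-step factors = 462.67
Overall factor = 1.00 × 10^7 PFU/mL / (7.20 × 10^3 PFU/mL) = 1388.9
x = 1388.9 / 462.67 = 3.00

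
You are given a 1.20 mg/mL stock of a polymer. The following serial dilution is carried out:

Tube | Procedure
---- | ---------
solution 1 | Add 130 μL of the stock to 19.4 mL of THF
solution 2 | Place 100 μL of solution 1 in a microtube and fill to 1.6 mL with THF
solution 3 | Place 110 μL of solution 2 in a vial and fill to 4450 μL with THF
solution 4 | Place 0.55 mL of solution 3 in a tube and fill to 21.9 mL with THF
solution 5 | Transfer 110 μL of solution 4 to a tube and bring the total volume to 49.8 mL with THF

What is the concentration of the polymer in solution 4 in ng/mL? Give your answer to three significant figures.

Step 1: 130 μL + 19.4 mL = 19530 μL total → factor 19530/130 = 150.23
Step 2: 100 μL brought to 1.6 mL → factor 1600/100 = 16
Step 3: 110 μL brought to 4450 μL → factor 4450/110 = 40.455
Step 4: 0.55 mL brought to 21.9 mL → factor 21.9/0.55 = 39.818
Dilution factor through solution 4 = 150.23 × 16 × 40.455 × 39.818 = 3.8719 × 10^6
[solution 4] = 1.20 mg/mL / 3.8719 × 10^6 = 3.099 × 10^-7 mg/mL = 0.310 ng/mL

0.310 ng/mL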